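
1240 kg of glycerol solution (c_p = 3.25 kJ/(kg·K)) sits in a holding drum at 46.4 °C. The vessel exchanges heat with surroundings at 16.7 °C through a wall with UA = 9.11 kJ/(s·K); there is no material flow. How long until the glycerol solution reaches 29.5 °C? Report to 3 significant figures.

372 s

Energy balance: M c_p dT/dt = −UA(T − T_amb).
τ = M c_p/UA = 442.37 s; T_ss = T_amb = 16.700 °C.
T(t) = T_ss + (T₀ − T_ss)e^(−t/τ); set T = 29.5:
t = −τ ln[(T − T_ss)/(T₀ − T_ss)] = −442.37 · ln(0.43098) = 372.34 s.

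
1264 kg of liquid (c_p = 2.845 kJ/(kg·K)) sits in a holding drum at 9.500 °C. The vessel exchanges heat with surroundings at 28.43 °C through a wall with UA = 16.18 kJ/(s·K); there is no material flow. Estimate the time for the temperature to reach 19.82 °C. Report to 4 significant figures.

Lumped-capacitance energy balance: M c_p dT/dt = UA(T_amb − T).
τ = M c_p/UA = 222.255 s; T_ss = T_amb = 28.4300 °C.
T(t) = T_ss + (T₀ − T_ss)e^(−t/τ); set T = 19.82:
t = −τ ln[(T − T_ss)/(T₀ − T_ss)] = −222.255 · ln(0.454834) = 175.097 s.

175.1 s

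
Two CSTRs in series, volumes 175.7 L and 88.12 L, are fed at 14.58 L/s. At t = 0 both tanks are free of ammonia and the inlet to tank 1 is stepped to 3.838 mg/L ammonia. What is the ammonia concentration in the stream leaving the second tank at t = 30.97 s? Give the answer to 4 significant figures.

Each tank obeys Vᵢ dCᵢ/dt = Q(Cᵢ₋₁ − Cᵢ), so τᵢ = Vᵢ/Q.
τ₁ = 175.7/14.58 = 12.0508 s; τ₂ = 88.12/14.58 = 6.04390 s.
Tank 1: C₁ = C_in(1 − e^(−t/τ₁)). Tank 2 (τ₁ ≠ τ₂): C₂ = C_in[1 − (τ₁ e^(−t/τ₁) − τ₂ e^(−t/τ₂))/(τ₁ − τ₂)].
At t = 30.97: e^(−t/τ₁) = 0.0765383, e^(−t/τ₂) = 0.00595110.
C₂ = 3.838·[1 − (12.0508·0.0765383 − 6.04390·0.00595110)/(6.00686)] = 3.838·0.852439 = 3.27166 mg/L.

3.272 mg/L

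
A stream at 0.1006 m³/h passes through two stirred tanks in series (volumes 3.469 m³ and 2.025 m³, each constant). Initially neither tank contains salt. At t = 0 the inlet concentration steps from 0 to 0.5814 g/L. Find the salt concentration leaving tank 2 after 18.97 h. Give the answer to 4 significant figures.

0.09338 g/L

Time constants: τᵢ = Vᵢ/Q for each well-mixed tank.
τ₁ = 3.469/0.1006 = 34.4831 h; τ₂ = 2.025/0.1006 = 20.1292 h.
Tank 1: C₁ = C_in(1 − e^(−t/τ₁)). Tank 2 (τ₁ ≠ τ₂): C₂ = C_in[1 − (τ₁ e^(−t/τ₁) − τ₂ e^(−t/τ₂))/(τ₁ − τ₂)].
At t = 18.97: e^(−t/τ₁) = 0.576878, e^(−t/τ₂) = 0.389687.
C₂ = 0.5814·[1 − (34.4831·0.576878 − 20.1292·0.389687)/(14.3539)] = 0.5814·0.160614 = 0.0933811 g/L.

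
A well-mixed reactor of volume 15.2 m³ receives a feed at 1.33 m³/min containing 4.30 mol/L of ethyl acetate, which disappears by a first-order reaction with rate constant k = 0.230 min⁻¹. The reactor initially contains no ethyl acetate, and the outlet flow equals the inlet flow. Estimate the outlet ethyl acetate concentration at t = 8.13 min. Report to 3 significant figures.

V dC/dt = Q(C_in − C) − k V C.
This is linear with rate a = Q/V + k = 0.31750 min⁻¹.
C_ss = Q C_in/(Q + kV) = 1.1850 mol/L; C(t) = C_ss + (C₀ − C_ss) e^(−a t).
C(8.13) = 1.1850 + (-1.1850)·e^(−0.31750·8.13) = 1.1850 + (-1.1850)·0.075677 = 1.0954 mol/L.

1.10 mol/L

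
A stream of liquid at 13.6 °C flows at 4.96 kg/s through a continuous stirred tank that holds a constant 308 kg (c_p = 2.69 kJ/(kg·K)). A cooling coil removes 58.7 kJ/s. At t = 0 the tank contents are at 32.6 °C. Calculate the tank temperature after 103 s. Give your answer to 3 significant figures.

13.7 °C

M c_p dT/dt = ṁ c_p (T_in − T) − Q̇.
Rearrange: dT/dt = (T_ss − T)/τ with τ = M/ṁ = 62.097 s and T_ss = T_in − Q̇/(ṁ c_p) = 9.2005 °C.
This is linear first-order; T(t) = T_ss + (T₀ − T_ss) e^(−t/τ).
T(103) = 9.2005 + (23.400)·e^(−103/62.097) = 9.2005 + (23.400)·0.19039 = 13.655 °C.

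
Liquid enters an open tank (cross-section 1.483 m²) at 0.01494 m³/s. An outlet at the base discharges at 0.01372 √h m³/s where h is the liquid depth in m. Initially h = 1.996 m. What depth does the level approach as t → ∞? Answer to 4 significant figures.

Level balance: A dh/dt = 0.01494 − 0.01372 √h. Setting dh/dt = 0:
Q_in = 0.01372 √h_ss ⇒ √h_ss = 0.01494/0.01372 = 1.08892.
h_ss = 1.08892² = 1.18575 m. (Since h₀ = 1.996 m > h_ss, the level will fall toward this value.)

1.186 m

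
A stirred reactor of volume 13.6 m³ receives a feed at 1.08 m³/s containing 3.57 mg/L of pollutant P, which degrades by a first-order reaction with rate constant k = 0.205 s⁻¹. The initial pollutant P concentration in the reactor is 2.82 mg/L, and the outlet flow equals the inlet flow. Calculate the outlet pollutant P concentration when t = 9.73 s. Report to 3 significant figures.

Accumulation = in − out − consumed: V dC/dt = Q C_in − Q C − k V C.
dC/dt = (Q/V) C_in − (Q/V + k) C; effective rate a = Q/V + k = 0.079412 + 0.205 = 0.28441 s⁻¹.
C_ss = Q C_in/(Q + kV) = 0.99679 mg/L; C(t) = C_ss + (C₀ − C_ss) e^(−a t).
C(9.73) = 0.99679 + (1.8232)·e^(−0.28441·9.73) = 0.99679 + (1.8232)·0.062830 = 1.1113 mg/L.

1.11 mg/L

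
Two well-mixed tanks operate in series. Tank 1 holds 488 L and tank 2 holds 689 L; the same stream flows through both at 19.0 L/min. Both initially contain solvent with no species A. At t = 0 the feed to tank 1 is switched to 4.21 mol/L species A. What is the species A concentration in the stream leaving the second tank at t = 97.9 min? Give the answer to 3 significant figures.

Each tank obeys Vᵢ dCᵢ/dt = Q(Cᵢ₋₁ − Cᵢ), so τᵢ = Vᵢ/Q.
τ₁ = 488/19.0 = 25.684 min; τ₂ = 689/19.0 = 36.263 min.
Tank 1: C₁ = C_in(1 − e^(−t/τ₁)). Tank 2 (τ₁ ≠ τ₂): C₂ = C_in[1 − (τ₁ e^(−t/τ₁) − τ₂ e^(−t/τ₂))/(τ₁ − τ₂)].
At t = 97.9: e^(−t/τ₁) = 0.022111, e^(−t/τ₂) = 0.067225.
C₂ = 4.21·[1 − (25.684·0.022111 − 36.263·0.067225)/(-10.579)] = 4.21·0.82324 = 3.4659 mol/L.

3.47 mol/L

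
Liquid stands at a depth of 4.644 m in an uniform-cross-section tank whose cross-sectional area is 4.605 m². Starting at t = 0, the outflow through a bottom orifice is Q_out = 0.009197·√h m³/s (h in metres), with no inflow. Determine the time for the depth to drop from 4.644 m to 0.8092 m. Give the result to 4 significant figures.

1257 s

A dh/dt = −Q_out = −0.009197 √h.
∫ h^(−1/2) dh = −(0.009197/A) ∫ dt, giving 2√h = 2√h₀ − (0.009197/A) t.
t = 2A(√h₀ − √h)/0.009197 = 2·4.605·(√4.644 − √0.8092)/0.009197
  = 9.21000 × (2.15499 − 0.899555) / 0.009197 = 1257.21 s.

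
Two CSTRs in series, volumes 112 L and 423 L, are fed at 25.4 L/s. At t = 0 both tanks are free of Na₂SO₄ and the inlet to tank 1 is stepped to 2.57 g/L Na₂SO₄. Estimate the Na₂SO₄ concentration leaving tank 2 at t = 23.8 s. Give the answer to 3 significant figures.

Time constants: τᵢ = Vᵢ/Q for each well-mixed tank.
τ₁ = 112/25.4 = 4.4094 s; τ₂ = 423/25.4 = 16.654 s.
Solving the cascade with C₁(0)=C₂(0)=0 gives C₂(t) = C_in[1 − (τ₁ e^(−t/τ₁) − τ₂ e^(−t/τ₂))/(τ₁ − τ₂)].
At t = 23.8: e^(−t/τ₁) = 0.0045279, e^(−t/τ₂) = 0.23952.
C₂ = 2.57·[1 − (4.4094·0.0045279 − 16.654·0.23952)/(-12.244)] = 2.57·0.67585 = 1.7369 g/L.

1.74 g/L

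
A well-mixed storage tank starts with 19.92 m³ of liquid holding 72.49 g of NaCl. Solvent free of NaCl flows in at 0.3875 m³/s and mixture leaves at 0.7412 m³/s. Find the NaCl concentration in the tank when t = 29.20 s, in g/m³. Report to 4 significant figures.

1.634 g/m³

Total volume: dV/dt = Q_in − Q_out = -0.353700 m³/s, so V(t) = 19.92 − 0.353700 t and V(29.20) = 9.59196 m³.
Solute balance: dm/dt = 0 − Q_out C = −Q_out m/V(t).
Separate: dm/m = −Q_out dt/V(t) ⇒ ln(m/m₀) = −(Q_out/(Q_in−Q_out)) ln(V/V₀).
m = m₀ (V₀/V)^(Q_out/(Q_in−Q_out)) = 72.49 × (19.92/9.59196)^(-2.09556) = 15.6742 g.
C = m/V = 15.6742/9.59196 = 1.63410 g/m³.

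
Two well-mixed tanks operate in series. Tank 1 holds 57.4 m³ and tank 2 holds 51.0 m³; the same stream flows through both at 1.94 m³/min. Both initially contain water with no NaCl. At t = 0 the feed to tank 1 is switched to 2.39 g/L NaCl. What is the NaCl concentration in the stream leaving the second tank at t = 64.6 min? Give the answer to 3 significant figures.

1.61 g/L

Time constants: τᵢ = Vᵢ/Q for each well-mixed tank.
τ₁ = 57.4/1.94 = 29.588 min; τ₂ = 51.0/1.94 = 26.289 min.
Solving the cascade with C₁(0)=C₂(0)=0 gives C₂(t) = C_in[1 − (τ₁ e^(−t/τ₁) − τ₂ e^(−t/τ₂))/(τ₁ − τ₂)].
At t = 64.6: e^(−t/τ₁) = 0.11266, e^(−t/τ₂) = 0.085663.
C₂ = 2.39·[1 − (29.588·0.11266 − 26.289·0.085663)/(3.2990)] = 2.39·0.67217 = 1.6065 g/L.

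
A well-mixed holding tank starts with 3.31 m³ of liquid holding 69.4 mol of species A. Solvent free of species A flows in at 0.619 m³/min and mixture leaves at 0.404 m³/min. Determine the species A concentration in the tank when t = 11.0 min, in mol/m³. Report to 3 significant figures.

4.44 mol/m³

Let m(t) be the amount of species A. Volume: V(t) = V₀ + (Q_in − Q_out) t = 3.31 + 0.21500 t; V(11.0) = 5.6750 m³.
Solute balance: dm/dt = 0 − Q_out C = −Q_out m/V(t).
Separate: dm/m = −Q_out dt/V(t) ⇒ ln(m/m₀) = −(Q_out/(Q_in−Q_out)) ln(V/V₀).
m = m₀ (V₀/V)^(Q_out/(Q_in−Q_out)) = 69.4 × (3.31/5.6750)^(1.8791) = 25.200 mol.
C = m/V = 25.200/5.6750 = 4.4405 mol/m³.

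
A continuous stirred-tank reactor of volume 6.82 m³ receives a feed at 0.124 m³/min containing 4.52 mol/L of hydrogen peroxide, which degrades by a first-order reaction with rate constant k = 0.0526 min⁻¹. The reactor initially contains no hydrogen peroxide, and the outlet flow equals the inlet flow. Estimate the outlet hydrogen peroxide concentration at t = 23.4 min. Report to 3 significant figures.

0.939 mol/L

Accumulation = in − out − consumed: V dC/dt = Q C_in − Q C − k V C.
This is linear with rate a = Q/V + k = 0.070782 min⁻¹.
C_ss = Q C_in/(Q + kV) = 1.1611 mol/L; C(t) = C_ss + (C₀ − C_ss) e^(−a t).
C(23.4) = 1.1611 + (-1.1611)·e^(−0.070782·23.4) = 1.1611 + (-1.1611)·0.19084 = 0.93948 mol/L.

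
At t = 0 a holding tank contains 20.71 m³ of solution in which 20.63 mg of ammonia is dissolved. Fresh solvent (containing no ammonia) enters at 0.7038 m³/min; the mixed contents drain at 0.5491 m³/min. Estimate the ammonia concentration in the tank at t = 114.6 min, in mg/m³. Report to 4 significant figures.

0.05976 mg/m³

Let m(t) be the amount of ammonia. Volume: V(t) = V₀ + (Q_in − Q_out) t = 20.71 + 0.154700 t; V(114.6) = 38.4386 m³.
Solute balance: dm/dt = 0 − Q_out C = −Q_out m/V(t).
dm/m = −Q_out dt/(V₀ + 0.154700 t); integrating gives ln(m/m₀) = −(Q_out/(Q_in−Q_out)) ln(V/V₀).
m = m₀ (V₀/V)^(Q_out/(Q_in−Q_out)) = 20.63 × (20.71/38.4386)^(3.54945) = 2.29700 mg.
C = m/V = 2.29700/38.4386 = 0.0597575 mg/m³.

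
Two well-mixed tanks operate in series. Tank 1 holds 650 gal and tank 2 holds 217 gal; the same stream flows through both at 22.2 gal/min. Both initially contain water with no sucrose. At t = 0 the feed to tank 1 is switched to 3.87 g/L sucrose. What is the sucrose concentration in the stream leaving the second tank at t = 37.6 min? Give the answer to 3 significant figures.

Time constants: τᵢ = Vᵢ/Q for each well-mixed tank.
τ₁ = 650/22.2 = 29.279 min; τ₂ = 217/22.2 = 9.7748 min.
Tank 1: C₁ = C_in(1 − e^(−t/τ₁)). Tank 2 (τ₁ ≠ τ₂): C₂ = C_in[1 − (τ₁ e^(−t/τ₁) − τ₂ e^(−t/τ₂))/(τ₁ − τ₂)].
At t = 37.6: e^(−t/τ₁) = 0.27688, e^(−t/τ₂) = 0.021351.
C₂ = 3.87·[1 − (29.279·0.27688 − 9.7748·0.021351)/(19.505)] = 3.87·0.59507 = 2.3029 g/L.

2.30 g/L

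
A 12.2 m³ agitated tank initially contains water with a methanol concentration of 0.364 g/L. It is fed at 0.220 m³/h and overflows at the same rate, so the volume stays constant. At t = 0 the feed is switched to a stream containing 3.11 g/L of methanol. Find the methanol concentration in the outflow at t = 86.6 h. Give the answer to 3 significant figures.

2.53 g/L

Mass balance on the solute (V constant): V dC/dt = Q(C_in − C).
So dC/dt = (C_in − C)/τ with τ = V/Q = 12.2/0.220 = 55.455 h.
Integrating: C(t) = C_in + (C₀ − C_in) e^(−t/τ).
C(86.6) = 3.11 + (0.364 − 3.11)·e^(−86.6/55.455) = 3.11 + (-2.7460)·0.20979 = 2.5339 g/L.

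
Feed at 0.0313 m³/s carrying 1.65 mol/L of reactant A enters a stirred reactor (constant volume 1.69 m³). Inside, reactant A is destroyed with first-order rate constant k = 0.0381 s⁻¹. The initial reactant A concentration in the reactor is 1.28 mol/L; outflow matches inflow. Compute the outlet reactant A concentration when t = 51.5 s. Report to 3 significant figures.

0.580 mol/L

Accumulation = in − out − consumed: V dC/dt = Q C_in − Q C − k V C.
This is linear with rate a = Q/V + k = 0.056621 s⁻¹.
C_ss = Q C_in/(Q + kV) = 0.53972 mol/L; C(t) = C_ss + (C₀ − C_ss) e^(−a t).
C(51.5) = 0.53972 + (0.74028)·e^(−0.056621·51.5) = 0.53972 + (0.74028)·0.054152 = 0.57980 mol/L.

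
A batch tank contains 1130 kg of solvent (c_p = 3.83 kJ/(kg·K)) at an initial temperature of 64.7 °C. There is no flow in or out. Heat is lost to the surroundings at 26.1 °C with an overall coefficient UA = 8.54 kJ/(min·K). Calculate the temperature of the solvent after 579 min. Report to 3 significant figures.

38.4 °C

Lumped-capacitance energy balance: M c_p dT/dt = UA(T_amb − T).
dT/dt = (T_ss − T)/τ with T_ss = T_amb = 26.100 °C, τ = M c_p/UA = 1130·3.83/8.54 = 506.78 min.
Solution: T(t) = T_ss + (T₀ − T_ss) e^(−t/τ).
T(579) = 26.100 + (38.600)·0.31902 = 38.414 °C.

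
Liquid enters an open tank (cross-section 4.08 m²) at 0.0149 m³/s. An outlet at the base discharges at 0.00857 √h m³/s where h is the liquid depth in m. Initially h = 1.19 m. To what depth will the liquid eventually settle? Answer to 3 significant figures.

A dh/dt = Q_in − 0.00857 √h. Steady state requires inflow = outflow:
Q_in = 0.00857 √h_ss ⇒ √h_ss = 0.0149/0.00857 = 1.7386.
h_ss = 1.7386² = 3.0228 m. (Since h₀ = 1.19 m < h_ss, the level will rise toward this value.)

3.02 m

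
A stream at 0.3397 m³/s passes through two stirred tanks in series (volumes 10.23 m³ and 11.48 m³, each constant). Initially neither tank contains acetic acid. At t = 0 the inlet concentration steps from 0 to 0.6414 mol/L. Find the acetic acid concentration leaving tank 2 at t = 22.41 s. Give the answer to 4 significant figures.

0.1004 mol/L

Each tank obeys Vᵢ dCᵢ/dt = Q(Cᵢ₋₁ − Cᵢ), so τᵢ = Vᵢ/Q.
τ₁ = 10.23/0.3397 = 30.1148 s; τ₂ = 11.48/0.3397 = 33.7945 s.
Tank 1: C₁ = C_in(1 − e^(−t/τ₁)). Tank 2 (τ₁ ≠ τ₂): C₂ = C_in[1 − (τ₁ e^(−t/τ₁) − τ₂ e^(−t/τ₂))/(τ₁ − τ₂)].
At t = 22.41: e^(−t/τ₁) = 0.475137, e^(−t/τ₂) = 0.515239.
C₂ = 0.6414·[1 − (30.1148·0.475137 − 33.7945·0.515239)/(-3.67972)] = 0.6414·0.156569 = 0.100424 mol/L.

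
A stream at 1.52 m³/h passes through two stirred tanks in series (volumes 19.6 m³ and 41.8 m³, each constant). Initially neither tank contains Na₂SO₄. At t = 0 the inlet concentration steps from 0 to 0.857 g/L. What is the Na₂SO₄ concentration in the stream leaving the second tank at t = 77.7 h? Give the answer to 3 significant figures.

Each tank obeys Vᵢ dCᵢ/dt = Q(Cᵢ₋₁ − Cᵢ), so τᵢ = Vᵢ/Q.
τ₁ = 19.6/1.52 = 12.895 h; τ₂ = 41.8/1.52 = 27.500 h.
Tank 1: C₁ = C_in(1 − e^(−t/τ₁)). Tank 2 (τ₁ ≠ τ₂): C₂ = C_in[1 − (τ₁ e^(−t/τ₁) − τ₂ e^(−t/τ₂))/(τ₁ − τ₂)].
At t = 77.7: e^(−t/τ₁) = 0.0024158, e^(−t/τ₂) = 0.059282.
C₂ = 0.857·[1 − (12.895·0.0024158 − 27.500·0.059282)/(-14.605)] = 0.857·0.89051 = 0.76317 g/L.

0.763 g/L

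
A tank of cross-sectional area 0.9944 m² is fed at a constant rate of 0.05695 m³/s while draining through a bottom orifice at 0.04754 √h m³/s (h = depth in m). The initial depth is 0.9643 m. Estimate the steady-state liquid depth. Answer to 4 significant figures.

1.435 m

A dh/dt = Q_in − 0.04754 √h. Steady state requires inflow = outflow:
Q_in = 0.04754 √h_ss ⇒ √h_ss = 0.05695/0.04754 = 1.19794.
h_ss = 1.19794² = 1.43506 m. (Since h₀ = 0.9643 m < h_ss, the level will rise toward this value.)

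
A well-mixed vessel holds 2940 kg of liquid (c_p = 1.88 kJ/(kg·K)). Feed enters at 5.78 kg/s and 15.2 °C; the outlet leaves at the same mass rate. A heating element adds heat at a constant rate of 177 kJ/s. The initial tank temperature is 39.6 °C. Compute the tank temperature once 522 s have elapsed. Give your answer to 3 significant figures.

M c_p dT/dt = ṁ c_p (T_in − T) + Q̇.
Rearrange: dT/dt = (T_ss − T)/τ with τ = M/ṁ = 508.65 s and T_ss = T_in + Q̇/(ṁ c_p) = 31.489 °C.
Solution: T(t) = T_ss + (T₀ − T_ss) e^(−t/τ).
T(522) = 31.489 + (8.1113)·e^(−522/508.65) = 31.489 + (8.1113)·0.35835 = 34.395 °C.

34.4 °C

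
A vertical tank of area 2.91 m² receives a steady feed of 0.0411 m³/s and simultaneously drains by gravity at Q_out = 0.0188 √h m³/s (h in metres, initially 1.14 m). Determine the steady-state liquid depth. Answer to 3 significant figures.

Level balance: A dh/dt = 0.0411 − 0.0188 √h. Setting dh/dt = 0:
Q_in = 0.0188 √h_ss ⇒ √h_ss = 0.0411/0.0188 = 2.1862.
h_ss = 2.1862² = 4.7793 m. (Since h₀ = 1.14 m < h_ss, the level will rise toward this value.)

4.78 m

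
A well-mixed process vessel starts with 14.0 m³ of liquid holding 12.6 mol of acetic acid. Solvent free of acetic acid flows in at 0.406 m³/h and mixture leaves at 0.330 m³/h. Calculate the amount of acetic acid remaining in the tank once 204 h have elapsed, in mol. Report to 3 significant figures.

Total volume: dV/dt = Q_in − Q_out = 0.076000 m³/h, so V(t) = 14.0 + 0.076000 t and V(204) = 29.504 m³.
No acetic acid enters, so dm/dt = −Q_out · (m/V).
dm/m = −Q_out dt/(V₀ + 0.076000 t); integrating gives ln(m/m₀) = −(Q_out/(Q_in−Q_out)) ln(V/V₀).
m = m₀ (V₀/V)^(Q_out/(Q_in−Q_out)) = 12.6 × (14.0/29.504)^(4.3421) = 0.49500 mol.

0.495 mol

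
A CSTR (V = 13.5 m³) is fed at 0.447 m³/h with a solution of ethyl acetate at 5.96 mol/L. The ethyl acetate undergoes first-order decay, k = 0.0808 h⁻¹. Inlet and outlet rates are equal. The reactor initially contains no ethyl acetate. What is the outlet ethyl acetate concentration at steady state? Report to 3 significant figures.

Accumulation = in − out − consumed: V dC/dt = Q C_in − Q C − k V C.
Steady state (dC/dt = 0): C_ss = Q C_in/(Q + kV) = C_in/(1 + kV/Q).
C_ss = 0.447·5.96/(0.447 + 0.0808·13.5) = 2.6641/1.5378 = 1.7324 mol/L.

1.73 mol/L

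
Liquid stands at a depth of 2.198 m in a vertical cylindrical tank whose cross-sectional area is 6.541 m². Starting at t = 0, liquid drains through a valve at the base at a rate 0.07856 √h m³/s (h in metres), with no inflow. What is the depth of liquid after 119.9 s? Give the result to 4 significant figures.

0.5815 m

Mass balance (ρ constant): A dh/dt = −0.07856 √h.
Separate and integrate: 2(√h − √h₀) = −(0.07856/A) t.
√h = √2.198 − 0.07856·119.9/(2·6.541) = 1.48257 − 0.720023 = 0.762542.
h = 0.762542² = 0.581470 m.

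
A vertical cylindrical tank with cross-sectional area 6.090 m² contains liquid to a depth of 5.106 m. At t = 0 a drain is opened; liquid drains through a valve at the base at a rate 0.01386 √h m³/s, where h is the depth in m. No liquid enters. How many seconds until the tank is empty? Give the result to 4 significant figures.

1986 s

Mass balance (ρ constant): A dh/dt = −0.01386 √h.
This is separable: 2 d(√h)/dt = −0.01386/A, so √h = √h₀ − (0.01386/(2A)) t.
Set h = 0: 2√h₀ = (0.01386/A) t_empty ⇒ t_empty = 2A√h₀/0.01386.
t_empty = 2·6.090·√5.106/0.01386 = 12.1800·2.25965/0.01386 = 1985.75 s.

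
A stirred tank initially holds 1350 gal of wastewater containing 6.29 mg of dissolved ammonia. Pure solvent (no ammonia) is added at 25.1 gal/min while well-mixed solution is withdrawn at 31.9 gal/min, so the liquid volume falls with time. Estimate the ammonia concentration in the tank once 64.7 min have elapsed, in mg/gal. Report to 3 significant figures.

0.00109 mg/gal

Let m(t) be the amount of ammonia. Volume: V(t) = V₀ + (Q_in − Q_out) t = 1350 − 6.8000 t; V(64.7) = 910.04 gal.
No ammonia enters, so dm/dt = −Q_out · (m/V).
dm/m = −Q_out dt/(V₀ − 6.8000 t); integrating gives ln(m/m₀) = −(Q_out/(Q_in−Q_out)) ln(V/V₀).
m = m₀ (V₀/V)^(Q_out/(Q_in−Q_out)) = 6.29 × (1350/910.04)^(-4.6912) = 0.98896 mg.
C = m/V = 0.98896/910.04 = 0.0010867 mg/gal.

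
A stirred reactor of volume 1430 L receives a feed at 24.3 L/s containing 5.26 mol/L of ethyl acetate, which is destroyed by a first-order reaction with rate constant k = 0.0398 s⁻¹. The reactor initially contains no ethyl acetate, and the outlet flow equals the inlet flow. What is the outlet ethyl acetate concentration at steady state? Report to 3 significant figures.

Accumulation = in − out − consumed: V dC/dt = Q C_in − Q C − k V C.
Steady state (dC/dt = 0): C_ss = Q C_in/(Q + kV) = C_in/(1 + kV/Q).
C_ss = 24.3·5.26/(24.3 + 0.0398·1430) = 127.82/81.214 = 1.5738 mol/L.

1.57 mol/L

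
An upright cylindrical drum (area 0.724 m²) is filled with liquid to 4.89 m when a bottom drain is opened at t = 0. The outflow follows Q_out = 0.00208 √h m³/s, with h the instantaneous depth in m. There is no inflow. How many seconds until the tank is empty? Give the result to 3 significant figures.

With no inflow, A dh/dt = −0.00208 √h.
This is separable: 2 d(√h)/dt = −0.00208/A, so √h = √h₀ − (0.00208/(2A)) t.
Set h = 0: 2√h₀ = (0.00208/A) t_empty ⇒ t_empty = 2A√h₀/0.00208.
t_empty = 2·0.724·√4.89/0.00208 = 1.4480·2.2113/0.00208 = 1539.4 s.

1540 s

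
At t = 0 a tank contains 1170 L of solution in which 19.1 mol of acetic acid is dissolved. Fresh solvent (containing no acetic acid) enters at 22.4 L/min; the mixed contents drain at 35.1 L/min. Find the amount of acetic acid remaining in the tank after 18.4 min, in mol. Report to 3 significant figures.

10.3 mol

Let m(t) be the amount of acetic acid. Volume: V(t) = V₀ + (Q_in − Q_out) t = 1170 − 12.700 t; V(18.4) = 936.32 L.
Solute balance: dm/dt = 0 − Q_out C = −Q_out m/V(t).
Separate: dm/m = −Q_out dt/V(t) ⇒ ln(m/m₀) = −(Q_out/(Q_in−Q_out)) ln(V/V₀).
m = m₀ (V₀/V)^(Q_out/(Q_in−Q_out)) = 19.1 × (1170/936.32)^(-2.7638) = 10.318 mol.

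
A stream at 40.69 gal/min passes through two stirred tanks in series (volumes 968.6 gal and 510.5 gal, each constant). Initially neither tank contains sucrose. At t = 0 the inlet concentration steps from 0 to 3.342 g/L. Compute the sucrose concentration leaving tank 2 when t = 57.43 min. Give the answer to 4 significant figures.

Time constants: τᵢ = Vᵢ/Q for each well-mixed tank.
τ₁ = 968.6/40.69 = 23.8044 min; τ₂ = 510.5/40.69 = 12.5461 min.
Tank 1: C₁ = C_in(1 − e^(−t/τ₁)). Tank 2 (τ₁ ≠ τ₂): C₂ = C_in[1 − (τ₁ e^(−t/τ₁) − τ₂ e^(−t/τ₂))/(τ₁ − τ₂)].
At t = 57.43: e^(−t/τ₁) = 0.0895837, e^(−t/τ₂) = 0.0102803.
C₂ = 3.342·[1 − (23.8044·0.0895837 − 12.5461·0.0102803)/(11.2583)] = 3.342·0.822042 = 2.74726 g/L.

2.747 g/L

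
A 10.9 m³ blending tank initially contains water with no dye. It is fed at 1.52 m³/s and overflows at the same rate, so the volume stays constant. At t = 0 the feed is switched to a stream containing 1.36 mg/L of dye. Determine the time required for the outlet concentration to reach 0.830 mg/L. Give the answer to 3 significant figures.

6.76 s

Species balance: V dC/dt = Q(C_in − C) ⇒ τ = V/Q = 7.1711 s.
C(t) = C_in + (C₀ − C_in) e^(−t/τ). Set C = 0.830 and solve for t:
e^(−t/τ) = (C − C_in)/(C₀ − C_in) = (0.830 − 1.36)/(0 − 1.36) = 0.38971
t = −τ ln(…) = 7.1711 × 0.94236 = 6.7577 s.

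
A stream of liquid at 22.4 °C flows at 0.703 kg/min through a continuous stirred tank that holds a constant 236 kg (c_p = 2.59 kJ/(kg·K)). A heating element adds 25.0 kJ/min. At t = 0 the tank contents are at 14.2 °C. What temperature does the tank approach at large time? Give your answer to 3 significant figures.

36.1 °C

First-law balance (no shaft work): M c_p dT/dt = ṁ c_p (T_in − T) + 25.0.
At steady state dT/dt = 0 ⇒ T_ss = T_in + Q̇/(ṁ c_p) = 22.4 + 25.0/(0.703·2.59) = 36.130 °C.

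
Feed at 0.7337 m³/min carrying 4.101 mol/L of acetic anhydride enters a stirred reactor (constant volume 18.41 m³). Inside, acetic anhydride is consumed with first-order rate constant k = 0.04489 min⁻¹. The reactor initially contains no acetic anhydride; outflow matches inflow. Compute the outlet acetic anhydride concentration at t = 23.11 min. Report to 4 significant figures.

1.657 mol/L

Accumulation = in − out − consumed: V dC/dt = Q C_in − Q C − k V C.
This is linear with rate a = Q/V + k = 0.0847433 min⁻¹.
C_ss = Q C_in/(Q + kV) = 1.92863 mol/L; C(t) = C_ss + (C₀ − C_ss) e^(−a t).
C(23.11) = 1.92863 + (-1.92863)·e^(−0.0847433·23.11) = 1.92863 + (-1.92863)·0.141081 = 1.65654 mol/L.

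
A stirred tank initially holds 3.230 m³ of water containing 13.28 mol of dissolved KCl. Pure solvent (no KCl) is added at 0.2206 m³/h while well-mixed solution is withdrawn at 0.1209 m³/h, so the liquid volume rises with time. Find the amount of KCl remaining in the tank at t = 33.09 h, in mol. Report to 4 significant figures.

Let m(t) be the amount of KCl. Volume: V(t) = V₀ + (Q_in − Q_out) t = 3.230 + 0.0997000 t; V(33.09) = 6.52907 m³.
No KCl enters, so dm/dt = −Q_out · (m/V).
dm/m = −Q_out dt/(V₀ + 0.0997000 t); integrating gives ln(m/m₀) = −(Q_out/(Q_in−Q_out)) ln(V/V₀).
m = m₀ (V₀/V)^(Q_out/(Q_in−Q_out)) = 13.28 × (3.230/6.52907)^(1.21264) = 5.65661 mol.

5.657 mol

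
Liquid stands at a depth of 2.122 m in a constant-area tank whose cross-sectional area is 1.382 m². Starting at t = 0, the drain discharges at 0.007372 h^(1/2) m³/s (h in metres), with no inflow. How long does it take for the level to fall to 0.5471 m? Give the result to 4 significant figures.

268.8 s

Accumulation of liquid (constant cross-section A): A dh/dt = −0.007372 √h.
This is separable: 2 d(√h)/dt = −0.007372/A, so √h = √h₀ − (0.007372/(2A)) t.
t = 2A(√h₀ − √h)/0.007372 = 2·1.382·(√2.122 − √0.5471)/0.007372
  = 2.76400 × (1.45671 − 0.739662) / 0.007372 = 268.844 s.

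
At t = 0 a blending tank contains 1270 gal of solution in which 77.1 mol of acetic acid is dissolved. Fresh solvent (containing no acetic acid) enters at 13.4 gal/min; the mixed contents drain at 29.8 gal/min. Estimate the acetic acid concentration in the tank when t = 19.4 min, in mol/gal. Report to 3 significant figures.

Let m(t) be the amount of acetic acid. Volume: V(t) = V₀ + (Q_in − Q_out) t = 1270 − 16.400 t; V(19.4) = 951.84 gal.
Species balance (pure solvent in): dm/dt = −Q_out · m/V(t).
dm/m = −Q_out dt/(V₀ − 16.400 t); integrating gives ln(m/m₀) = −(Q_out/(Q_in−Q_out)) ln(V/V₀).
m = m₀ (V₀/V)^(Q_out/(Q_in−Q_out)) = 77.1 × (1270/951.84)^(-1.8171) = 45.655 mol.
C = m/V = 45.655/951.84 = 0.047965 mol/gal.

0.0480 mol/gal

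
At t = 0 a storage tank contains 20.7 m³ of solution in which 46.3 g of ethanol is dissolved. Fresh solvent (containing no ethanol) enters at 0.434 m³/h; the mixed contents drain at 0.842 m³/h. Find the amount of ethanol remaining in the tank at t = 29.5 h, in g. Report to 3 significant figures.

Let m(t) be the amount of ethanol. Volume: V(t) = V₀ + (Q_in − Q_out) t = 20.7 − 0.40800 t; V(29.5) = 8.6640 m³.
Species balance (pure solvent in): dm/dt = −Q_out · m/V(t).
Separate: dm/m = −Q_out dt/V(t) ⇒ ln(m/m₀) = −(Q_out/(Q_in−Q_out)) ln(V/V₀).
m = m₀ (V₀/V)^(Q_out/(Q_in−Q_out)) = 46.3 × (20.7/8.6640)^(-2.0637) = 7.6731 g.

7.67 g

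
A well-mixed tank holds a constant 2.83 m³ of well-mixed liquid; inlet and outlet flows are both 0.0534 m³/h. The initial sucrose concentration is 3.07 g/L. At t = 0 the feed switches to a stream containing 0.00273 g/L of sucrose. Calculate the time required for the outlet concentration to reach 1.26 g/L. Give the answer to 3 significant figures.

Accumulation = in − out for the solute gives V dC/dt = Q(C_in − C), so τ = V/Q = 52.996 h.
C(t) = C_in + (C₀ − C_in) e^(−t/τ). Set C = 1.26 and solve for t:
e^(−t/τ) = (C − C_in)/(C₀ − C_in) = (1.26 − 0.00273)/(3.07 − 0.00273) = 0.40990
t = −τ ln(…) = 52.996 × 0.89185 = 47.264 h.

47.3 h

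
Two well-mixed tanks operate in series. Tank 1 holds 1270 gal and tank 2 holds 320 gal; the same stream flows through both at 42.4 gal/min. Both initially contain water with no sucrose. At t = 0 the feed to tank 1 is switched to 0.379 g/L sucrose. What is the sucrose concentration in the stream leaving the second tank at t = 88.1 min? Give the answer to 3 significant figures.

Species balance on tank i: dCᵢ/dt = (Cᵢ₋₁ − Cᵢ)/τᵢ with τᵢ = Vᵢ/Q.
τ₁ = 1270/42.4 = 29.953 min; τ₂ = 320/42.4 = 7.5472 min.
Tank 1: C₁ = C_in(1 − e^(−t/τ₁)). Tank 2 (τ₁ ≠ τ₂): C₂ = C_in[1 − (τ₁ e^(−t/τ₁) − τ₂ e^(−t/τ₂))/(τ₁ − τ₂)].
At t = 88.1: e^(−t/τ₁) = 0.052798, e^(−t/τ₂) = 8.5187e-06.
C₂ = 0.379·[1 − (29.953·0.052798 − 7.5472·8.5187e-06)/(22.406)] = 0.379·0.92942 = 0.35225 g/L.

0.352 g/L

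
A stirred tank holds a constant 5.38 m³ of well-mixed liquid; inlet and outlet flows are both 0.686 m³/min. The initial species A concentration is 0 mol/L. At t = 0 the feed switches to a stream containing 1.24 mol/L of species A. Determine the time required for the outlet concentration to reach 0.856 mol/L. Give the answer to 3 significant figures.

9.19 min

Accumulation = in − out for the solute gives V dC/dt = Q(C_in − C), so τ = V/Q = 7.8426 min.
C(t) = C_in + (C₀ − C_in) e^(−t/τ). Set C = 0.856 and solve for t:
e^(−t/τ) = (C − C_in)/(C₀ − C_in) = (0.856 − 1.24)/(0 − 1.24) = 0.30968
t = −τ ln(…) = 7.8426 × 1.1722 = 9.1932 min.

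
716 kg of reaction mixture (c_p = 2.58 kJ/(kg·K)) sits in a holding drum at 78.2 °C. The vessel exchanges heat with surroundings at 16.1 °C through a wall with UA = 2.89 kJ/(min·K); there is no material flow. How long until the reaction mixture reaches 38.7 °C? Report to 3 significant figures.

Heat balance on the well-mixed liquid: M c_p dT/dt = −UA(T − T_amb).
τ = M c_p/UA = 639.20 min; T_ss = T_amb = 16.100 °C.
T(t) = T_ss + (T₀ − T_ss)e^(−t/τ); set T = 38.7:
t = −τ ln[(T − T_ss)/(T₀ − T_ss)] = −639.20 · ln(0.36393) = 646.10 min.

646 min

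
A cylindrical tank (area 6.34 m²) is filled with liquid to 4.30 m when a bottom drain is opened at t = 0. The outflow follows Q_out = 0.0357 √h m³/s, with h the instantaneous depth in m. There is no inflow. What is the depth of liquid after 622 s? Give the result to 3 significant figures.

A dh/dt = −Q_out = −0.0357 √h.
∫ h^(−1/2) dh = −(0.0357/A) ∫ dt, giving 2√h = 2√h₀ − (0.0357/A) t.
√h = √4.30 − 0.0357·622/(2·6.34) = 2.0736 − 1.7512 = 0.32243.
h = 0.32243² = 0.10396 m.

0.104 m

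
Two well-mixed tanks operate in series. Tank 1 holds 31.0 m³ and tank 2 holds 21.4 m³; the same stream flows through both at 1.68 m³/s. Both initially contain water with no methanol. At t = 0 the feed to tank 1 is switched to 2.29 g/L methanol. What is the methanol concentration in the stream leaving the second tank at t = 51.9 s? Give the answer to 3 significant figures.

Species balance on tank i: dCᵢ/dt = (Cᵢ₋₁ − Cᵢ)/τᵢ with τᵢ = Vᵢ/Q.
τ₁ = 31.0/1.68 = 18.452 s; τ₂ = 21.4/1.68 = 12.738 s.
Tank 1: C₁ = C_in(1 − e^(−t/τ₁)). Tank 2 (τ₁ ≠ τ₂): C₂ = C_in[1 − (τ₁ e^(−t/τ₁) − τ₂ e^(−t/τ₂))/(τ₁ − τ₂)].
At t = 51.9: e^(−t/τ₁) = 0.060046, e^(−t/τ₂) = 0.017003.
C₂ = 2.29·[1 − (18.452·0.060046 − 12.738·0.017003)/(5.7143)] = 2.29·0.84400 = 1.9328 g/L.

1.93 g/L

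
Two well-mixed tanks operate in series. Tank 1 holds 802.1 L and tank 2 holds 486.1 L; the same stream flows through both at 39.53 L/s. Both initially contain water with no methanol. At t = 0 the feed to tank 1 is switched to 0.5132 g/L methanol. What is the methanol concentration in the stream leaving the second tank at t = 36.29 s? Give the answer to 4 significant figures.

0.3367 g/L

Time constants: τᵢ = Vᵢ/Q for each well-mixed tank.
τ₁ = 802.1/39.53 = 20.2909 s; τ₂ = 486.1/39.53 = 12.2970 s.
Solving the cascade with C₁(0)=C₂(0)=0 gives C₂(t) = C_in[1 − (τ₁ e^(−t/τ₁) − τ₂ e^(−t/τ₂))/(τ₁ − τ₂)].
At t = 36.29: e^(−t/τ₁) = 0.167213, e^(−t/τ₂) = 0.0522807.
C₂ = 0.5132·[1 − (20.2909·0.167213 − 12.2970·0.0522807)/(7.99393)] = 0.5132·0.655987 = 0.336652 g/L.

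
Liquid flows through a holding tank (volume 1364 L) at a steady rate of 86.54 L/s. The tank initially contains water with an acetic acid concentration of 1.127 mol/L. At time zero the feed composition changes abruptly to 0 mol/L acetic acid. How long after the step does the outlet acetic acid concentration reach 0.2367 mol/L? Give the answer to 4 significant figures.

Species balance: V dC/dt = Q(C_in − C) ⇒ τ = V/Q = 15.7615 s.
C(t) = C_in + (C₀ − C_in) e^(−t/τ). Set C = 0.2367 and solve for t:
e^(−t/τ) = (C − C_in)/(C₀ − C_in) = (0.2367 − 0)/(1.127 − 0) = 0.210027
t = −τ ln(…) = 15.7615 × 1.56052 = 24.5961 s.

24.60 s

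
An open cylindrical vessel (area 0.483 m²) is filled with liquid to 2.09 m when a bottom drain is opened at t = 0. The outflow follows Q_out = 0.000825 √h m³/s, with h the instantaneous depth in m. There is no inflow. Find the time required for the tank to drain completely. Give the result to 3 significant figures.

With no inflow, A dh/dt = −0.000825 √h.
Separate and integrate: 2(√h − √h₀) = −(0.000825/A) t.
Set h = 0: 2√h₀ = (0.000825/A) t_empty ⇒ t_empty = 2A√h₀/0.000825.
t_empty = 2·0.483·√2.09/0.000825 = 0.96600·1.4457/0.000825 = 1692.8 s.

1690 s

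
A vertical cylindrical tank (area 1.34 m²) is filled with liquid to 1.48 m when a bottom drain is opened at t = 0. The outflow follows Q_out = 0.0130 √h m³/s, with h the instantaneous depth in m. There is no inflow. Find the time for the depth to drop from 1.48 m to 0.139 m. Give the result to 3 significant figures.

174 s

With no inflow, A dh/dt = −0.0130 √h.
∫ h^(−1/2) dh = −(0.0130/A) ∫ dt, giving 2√h = 2√h₀ − (0.0130/A) t.
t = 2A(√h₀ − √h)/0.0130 = 2·1.34·(√1.48 − √0.139)/0.0130
  = 2.6800 × (1.2166 − 0.37283) / 0.0130 = 173.94 s.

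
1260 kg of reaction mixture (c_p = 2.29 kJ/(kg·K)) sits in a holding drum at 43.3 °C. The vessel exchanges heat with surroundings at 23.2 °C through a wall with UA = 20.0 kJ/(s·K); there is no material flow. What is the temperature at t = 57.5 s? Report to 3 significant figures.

M c_p dT/dt = −UA(T − T_amb).
dT/dt = (T_ss − T)/τ with T_ss = T_amb = 23.200 °C, τ = M c_p/UA = 1260·2.29/20.0 = 144.27 s.
This is linear first-order; T(t) = T_ss + (T₀ − T_ss) e^(−t/τ).
T(57.5) = 23.200 + (20.100)·0.67129 = 36.693 °C.

36.7 °C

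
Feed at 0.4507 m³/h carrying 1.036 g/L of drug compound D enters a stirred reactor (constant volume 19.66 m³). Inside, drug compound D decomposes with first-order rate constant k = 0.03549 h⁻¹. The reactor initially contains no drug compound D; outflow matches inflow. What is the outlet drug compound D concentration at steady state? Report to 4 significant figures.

0.4066 g/L

V dC/dt = Q(C_in − C) − k V C.
Steady state (dC/dt = 0): C_ss = Q C_in/(Q + kV) = C_in/(1 + kV/Q).
C_ss = 0.4507·1.036/(0.4507 + 0.03549·19.66) = 0.466925/1.14843 = 0.406576 g/L.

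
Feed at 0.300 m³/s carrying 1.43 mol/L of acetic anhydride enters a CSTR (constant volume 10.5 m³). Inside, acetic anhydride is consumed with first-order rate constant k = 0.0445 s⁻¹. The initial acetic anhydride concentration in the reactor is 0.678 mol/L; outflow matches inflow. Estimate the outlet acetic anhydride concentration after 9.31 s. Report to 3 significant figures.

0.619 mol/L

V dC/dt = Q(C_in − C) − k V C.
dC/dt = (Q/V) C_in − (Q/V + k) C; effective rate a = Q/V + k = 0.028571 + 0.0445 = 0.073071 s⁻¹.
C_ss = Q C_in/(Q + kV) = 0.55914 mol/L; C(t) = C_ss + (C₀ − C_ss) e^(−a t).
C(9.31) = 0.55914 + (0.11886)·e^(−0.073071·9.31) = 0.55914 + (0.11886)·0.50647 = 0.61934 mol/L.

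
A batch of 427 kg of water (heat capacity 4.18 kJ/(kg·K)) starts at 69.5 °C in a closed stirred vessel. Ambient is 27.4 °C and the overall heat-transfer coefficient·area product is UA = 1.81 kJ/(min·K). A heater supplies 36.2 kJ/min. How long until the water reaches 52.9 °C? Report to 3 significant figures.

Lumped-capacitance energy balance: M c_p dT/dt = UA(T_amb − T) + Q̇.
τ = M c_p/UA = 986.11 min; T_ss = T_amb + Q̇/UA = 27.4 + 36.2/1.81 = 47.400 °C.
T(t) = T_ss + (T₀ − T_ss)e^(−t/τ); set T = 52.9:
t = −τ ln[(T − T_ss)/(T₀ − T_ss)] = −986.11 · ln(0.24887) = 1371.5 min.

1370 min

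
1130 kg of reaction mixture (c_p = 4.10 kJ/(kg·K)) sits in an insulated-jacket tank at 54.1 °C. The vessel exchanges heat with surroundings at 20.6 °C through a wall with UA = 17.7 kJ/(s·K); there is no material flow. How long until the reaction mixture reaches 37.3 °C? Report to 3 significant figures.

182 s

M c_p dT/dt = −UA(T − T_amb).
τ = M c_p/UA = 261.75 s; T_ss = T_amb = 20.600 °C.
T(t) = T_ss + (T₀ − T_ss)e^(−t/τ); set T = 37.3:
t = −τ ln[(T − T_ss)/(T₀ − T_ss)] = −261.75 · ln(0.49851) = 182.21 s.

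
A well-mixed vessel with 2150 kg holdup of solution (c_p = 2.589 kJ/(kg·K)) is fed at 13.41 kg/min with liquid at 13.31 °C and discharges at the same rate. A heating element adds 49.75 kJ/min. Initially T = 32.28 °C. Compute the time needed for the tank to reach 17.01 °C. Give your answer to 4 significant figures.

328.0 min

M c_p dT/dt = ṁ c_p (T_in − T) + Q̇.
τ = M/ṁ = 160.328 min; T_ss = T_in + Q̇/(ṁ c_p) = 14.7430 °C.
T(t) = T_ss + (T₀ − T_ss) e^(−t/τ). Set T = 17.01:
e^(−t/τ) = (17.01 − 14.7430)/(32.28 − 14.7430) = 0.129272
t = −160.328 · ln(0.129272) = 328.005 min.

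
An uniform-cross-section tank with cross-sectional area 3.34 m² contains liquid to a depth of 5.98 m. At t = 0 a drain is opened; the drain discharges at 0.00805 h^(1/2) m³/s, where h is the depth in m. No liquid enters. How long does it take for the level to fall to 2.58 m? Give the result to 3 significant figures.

Volume balance on the tank: A dh/dt = −0.00805 √h.
Separate and integrate: 2(√h − √h₀) = −(0.00805/A) t.
t = 2A(√h₀ − √h)/0.00805 = 2·3.34·(√5.98 − √2.58)/0.00805
  = 6.6800 × (2.4454 − 1.6062) / 0.00805 = 696.35 s.

696 s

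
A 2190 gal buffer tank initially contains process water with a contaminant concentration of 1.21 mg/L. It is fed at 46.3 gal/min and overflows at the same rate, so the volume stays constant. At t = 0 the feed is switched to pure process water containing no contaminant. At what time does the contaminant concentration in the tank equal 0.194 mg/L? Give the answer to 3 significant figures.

86.6 min

Species balance: V dC/dt = Q(C_in − C) ⇒ τ = V/Q = 47.300 min.
C(t) = C_in + (C₀ − C_in) e^(−t/τ). Set C = 0.194 and solve for t:
e^(−t/τ) = (C − C_in)/(C₀ − C_in) = (0.194 − 0)/(1.21 − 0) = 0.16033
t = −τ ln(…) = 47.300 × 1.8305 = 86.584 min.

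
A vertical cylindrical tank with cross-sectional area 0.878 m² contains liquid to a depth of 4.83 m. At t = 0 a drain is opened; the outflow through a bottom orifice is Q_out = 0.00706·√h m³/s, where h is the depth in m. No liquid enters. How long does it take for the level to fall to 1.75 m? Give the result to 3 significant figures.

218 s

With no inflow, A dh/dt = −0.00706 √h.
∫ h^(−1/2) dh = −(0.00706/A) ∫ dt, giving 2√h = 2√h₀ − (0.00706/A) t.
t = 2A(√h₀ − √h)/0.00706 = 2·0.878·(√4.83 − √1.75)/0.00706
  = 1.7560 × (2.1977 − 1.3229) / 0.00706 = 217.60 s.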